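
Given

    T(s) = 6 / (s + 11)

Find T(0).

T(0) = 6/11 ≈ 0.5455

Set s = 0: T(0) = (6) / (11) = 6/11.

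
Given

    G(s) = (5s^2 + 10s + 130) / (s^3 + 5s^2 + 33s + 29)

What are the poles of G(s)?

The poles are the roots of the denominator s^3 + 5s^2 + 33s + 29 = 0.
Trying s = -1: the polynomial evaluates to 0, so (s + 1) is a factor.
Dividing out leaves s^2 + 4s + 29 = 0.
The quadratic formula then gives s = -2 ± 5j.

s = -2 + 5j, -2 - 5j, -1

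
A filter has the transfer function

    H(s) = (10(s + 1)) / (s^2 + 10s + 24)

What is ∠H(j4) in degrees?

∠H(j4) ≈ -2.726°

At s = j4: numerator = 10 + j40, denominator = 8 + j40.
∠H = ∠num − ∠den = 75.964° − (78.690°) = -2.726°.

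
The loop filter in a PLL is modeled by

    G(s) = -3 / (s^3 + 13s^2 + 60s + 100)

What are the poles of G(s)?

The poles are the roots of the denominator s^3 + 13s^2 + 60s + 100 = 0.
Trying s = -5: the polynomial evaluates to 0, so (s + 5) is a factor.
Dividing out leaves s^2 + 8s + 20 = 0.
The quadratic formula then gives s = -4 ± 2j.

s = -4 ± 2j, -5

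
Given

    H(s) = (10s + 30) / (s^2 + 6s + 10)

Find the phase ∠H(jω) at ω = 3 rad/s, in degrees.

∠H(j3) ≈ -41.82°

At s = j3: numerator = 30 + j30, denominator = 1 + j18.
∠H = ∠num − ∠den = 45° − (86.820°) = -41.82°.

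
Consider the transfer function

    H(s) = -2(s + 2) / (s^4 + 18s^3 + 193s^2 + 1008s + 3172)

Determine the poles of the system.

s = -5 ± 6j, -4 ± 6j

The poles are the roots of the denominator s^4 + 18s^3 + 193s^2 + 1008s + 3172 = 0.
No real roots exist; factor into two real quadratics: (s^2 + 10s + 61)(s^2 + 8s + 52) = 0.
Each quadratic gives a conjugate pair via the quadratic formula.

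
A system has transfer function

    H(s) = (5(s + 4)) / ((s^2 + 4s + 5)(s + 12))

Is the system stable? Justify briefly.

stable

The poles can be read from the denominator factors: s = -2 + j, -2 - j, -12.
Since all poles lie strictly in the left half-plane, the system is stable.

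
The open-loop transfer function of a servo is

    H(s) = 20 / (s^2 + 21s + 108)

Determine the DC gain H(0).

Set s = 0: H(0) = (20) / (108) = 5/27.

H(0) = 5/27 ≈ 0.1852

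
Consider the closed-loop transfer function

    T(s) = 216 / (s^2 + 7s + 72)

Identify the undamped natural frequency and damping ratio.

Compare the denominator to the standard form s^2 + 2ζωₙs + ωₙ².
ωₙ² = 72, so ωₙ = √72 ≈ 8.485 rad/s.
2ζωₙ = 7, so ζ = 7/(2·√72) ≈ 0.4125.

ωₙ ≈ 8.485 rad/s, ζ ≈ 0.4125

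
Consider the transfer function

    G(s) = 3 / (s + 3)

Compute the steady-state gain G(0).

Set s = 0: G(0) = (3) / (3) = 1.

G(0) = 1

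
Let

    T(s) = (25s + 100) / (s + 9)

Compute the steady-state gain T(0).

Set s = 0: T(0) = (100) / (9) = 100/9.

T(0) = 100/9 ≈ 11.11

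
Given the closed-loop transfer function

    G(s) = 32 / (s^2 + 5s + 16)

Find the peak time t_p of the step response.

Comparing s^2 + 5s + 16 to s^2 + 2ζωₙs + ωₙ²: ωₙ = 4 rad/s and ζ = 5/(2·4) = 0.625.
ζωₙ = 5/2 = 2.5, so ω_d = ωₙ√(1−ζ²) = √(ωₙ² − (ζωₙ)²) = √(16 − 2.5²) = √9.75 ≈ 3.122 rad/s.
t_p = π/ω_d = π/3.122 ≈ 1.006 s.

t_p ≈ 1.006 s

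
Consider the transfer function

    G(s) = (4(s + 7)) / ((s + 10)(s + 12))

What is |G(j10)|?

|G(j10)| ≈ 0.2210

Substitute s = j10: numerator = 28 + j40, denominator = 20 + j220.
|G(j10)| = |28 + j40| / |20 + j220| = 48.826 / 220.91 ≈ 0.2210.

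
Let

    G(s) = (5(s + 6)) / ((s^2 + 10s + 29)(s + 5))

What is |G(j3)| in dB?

|G(j3)|_dB ≈ -15.9 dB

Substitute s = j3: numerator = 30 + j15, denominator = 10 + j210.
|G(j3)| = |30 + j15| / |10 + j210| = 33.541 / 210.24 ≈ 0.1595.
In decibels: 20·log₁₀(0.1595) ≈ -15.9 dB.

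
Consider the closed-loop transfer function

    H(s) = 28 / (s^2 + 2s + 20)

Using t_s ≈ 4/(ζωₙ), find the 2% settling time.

Comparing s^2 + 2s + 20 to s^2 + 2ζωₙs + ωₙ²: ωₙ = √20 ≈ 4.472 rad/s and ζ = 2/(2·√20) ≈ 0.2236.
ζωₙ = 2/2 = 1, so t_s ≈ 4/(ζωₙ) = 4/1 = 4 s.

t_s ≈ 4 s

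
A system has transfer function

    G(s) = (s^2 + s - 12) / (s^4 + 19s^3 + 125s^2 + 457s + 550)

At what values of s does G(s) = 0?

Set the numerator to zero: s^2 + s - 12 = 0.
Factoring: (s - 3)(s + 4) = 0.

s = 3, -4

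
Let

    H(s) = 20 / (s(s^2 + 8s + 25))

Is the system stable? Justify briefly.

marginally stable

The poles can be read from the denominator factors: s = 0, -4 + 3j, -4 - 3j.
Since the simple pole(s) at s = 0 lie on the jω-axis with none in the right half-plane, the system is marginally stable.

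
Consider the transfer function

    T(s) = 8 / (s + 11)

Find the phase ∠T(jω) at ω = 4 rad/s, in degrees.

At s = j4: numerator = 8, denominator = 11 + j4.
∠T = ∠num − ∠den = 0° − (19.983°) = -19.98°.

∠T(j4) ≈ -19.98°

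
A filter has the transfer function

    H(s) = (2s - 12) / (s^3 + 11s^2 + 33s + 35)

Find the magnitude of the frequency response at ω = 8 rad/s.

Substitute s = j8: numerator = -12 + j16, denominator = -669 - j248.
|H(j8)| = |-12 + j16| / |-669 - j248| = 20 / 713.49 ≈ 0.02803.

|H(j8)| ≈ 0.02803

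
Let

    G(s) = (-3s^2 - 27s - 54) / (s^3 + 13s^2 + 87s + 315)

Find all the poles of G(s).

The poles are the roots of the denominator s^3 + 13s^2 + 87s + 315 = 0.
Trying s = -7: the polynomial evaluates to 0, so (s + 7) is a factor.
Dividing out leaves s^2 + 6s + 45 = 0.
The quadratic formula then gives s = -3 ± 6j.

s = -3 + 6j, -3 - 6j, -7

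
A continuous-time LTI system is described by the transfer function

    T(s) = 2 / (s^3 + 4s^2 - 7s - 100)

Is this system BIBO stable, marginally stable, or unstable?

unstable

The denominator s^3 + 4s^2 - 7s - 100 factors as (s^2 + 8s + 25)(s - 4), giving poles at s = -4 ± 3j, 4.
Since the pole(s) at s = 4 lie in the right half-plane, the system is unstable.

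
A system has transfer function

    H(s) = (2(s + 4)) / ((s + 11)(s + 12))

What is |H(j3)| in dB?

|H(j3)|_dB ≈ -23.0 dB

Substitute s = j3: numerator = 8 + j6, denominator = 123 + j69.
|H(j3)| = |8 + j6| / |123 + j69| = 10 / 141.03 ≈ 0.07091.
In decibels: 20·log₁₀(0.07091) ≈ -23.0 dB.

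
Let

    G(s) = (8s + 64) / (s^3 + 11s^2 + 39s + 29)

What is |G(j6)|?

Substitute s = j6: numerator = 64 + j48, denominator = -367 + j18.
|G(j6)| = |64 + j48| / |-367 + j18| = 80 / 367.44 ≈ 0.2177.

|G(j6)| ≈ 0.2177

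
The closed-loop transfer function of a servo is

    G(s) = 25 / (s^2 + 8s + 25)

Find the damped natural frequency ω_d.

ω_d = 3 rad/s

Comparing s^2 + 8s + 25 to s^2 + 2ζωₙs + ωₙ²: ωₙ = 5 rad/s and ζ = 8/(2·5) = 0.8.
ζωₙ = 8/2 = 4, so ω_d = ωₙ√(1−ζ²) = √(ωₙ² − (ζωₙ)²) = √(25 − 4²) = √9 = 3 rad/s.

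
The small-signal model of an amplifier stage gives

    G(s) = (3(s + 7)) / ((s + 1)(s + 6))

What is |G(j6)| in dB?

Substitute s = j6: numerator = 21 + j18, denominator = -30 + j42.
|G(j6)| = |21 + j18| / |-30 + j42| = 27.659 / 51.614 ≈ 0.5359.
In decibels: 20·log₁₀(0.5359) ≈ -5.42 dB.

|G(j6)|_dB ≈ -5.42 dB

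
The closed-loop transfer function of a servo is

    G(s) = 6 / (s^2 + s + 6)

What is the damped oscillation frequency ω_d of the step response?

Comparing s^2 + s + 6 to s^2 + 2ζωₙs + ωₙ²: ωₙ = √6 ≈ 2.449 rad/s and ζ = 1/(2·√6) ≈ 0.2041.
ζωₙ = 1/2 = 0.5, so ω_d = ωₙ√(1−ζ²) = √(ωₙ² − (ζωₙ)²) = √(6 − 0.5²) = √5.75 ≈ 2.398 rad/s.

ω_d ≈ 2.398 rad/s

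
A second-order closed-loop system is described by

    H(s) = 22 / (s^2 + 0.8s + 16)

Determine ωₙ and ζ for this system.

Compare the denominator to the standard form s^2 + 2ζωₙs + ωₙ².
ωₙ² = 16, so ωₙ = 4 rad/s.
2ζωₙ = 0.8, so ζ = 0.8/(2·4) = 0.1.

ωₙ = 4 rad/s, ζ = 0.1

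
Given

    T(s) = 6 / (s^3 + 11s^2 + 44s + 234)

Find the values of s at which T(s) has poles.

The poles are the roots of the denominator s^3 + 11s^2 + 44s + 234 = 0.
Trying s = -9: the polynomial evaluates to 0, so (s + 9) is a factor.
Dividing out leaves s^2 + 2s + 26 = 0.
The quadratic formula then gives s = -1 ± 5j.

s = -1 ± 5j, -9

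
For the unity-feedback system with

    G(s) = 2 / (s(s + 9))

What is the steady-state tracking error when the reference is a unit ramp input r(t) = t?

e_ss = 4.500

G(s) has one pole at the origin.
This is a Type 1 system. Kv = lim_{s→0} s·G(s) = 2/9.
e_ss = 1/Kv = 1/(2/9) = 9/2 ≈ 4.500.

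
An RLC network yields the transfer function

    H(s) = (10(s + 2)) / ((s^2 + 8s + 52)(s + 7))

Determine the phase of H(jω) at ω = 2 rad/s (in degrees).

At s = j2: numerator = 20 + j20, denominator = 304 + j208.
∠H = ∠num − ∠den = 45° − (34.380°) = 10.62°.

∠H(j2) ≈ 10.62°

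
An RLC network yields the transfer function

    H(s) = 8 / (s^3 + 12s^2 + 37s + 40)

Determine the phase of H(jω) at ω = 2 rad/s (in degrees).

At s = j2: numerator = 8, denominator = -8 + j66.
∠H = ∠num − ∠den = 0° − (96.911°) = -96.91°.

∠H(j2) ≈ -96.91°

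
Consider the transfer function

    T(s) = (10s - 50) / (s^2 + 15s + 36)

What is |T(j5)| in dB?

Substitute s = j5: numerator = -50 + j50, denominator = 11 + j75.
|T(j5)| = |-50 + j50| / |11 + j75| = 70.711 / 75.802 ≈ 0.9328.
In decibels: 20·log₁₀(0.9328) ≈ -0.604 dB.

|T(j5)|_dB ≈ -0.604 dB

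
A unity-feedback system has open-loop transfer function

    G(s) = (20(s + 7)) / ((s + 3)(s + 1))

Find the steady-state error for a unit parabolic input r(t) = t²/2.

e_ss = ∞

G(s) has no poles at the origin.
This is a Type 0 system; Ka = lim_{s→0} s^2·G(s) = 0, so the steady-state error for a parabola input is infinite.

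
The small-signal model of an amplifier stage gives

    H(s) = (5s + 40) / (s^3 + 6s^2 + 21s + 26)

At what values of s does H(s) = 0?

s = -8

Set the numerator to zero: 5s + 40 = 0, i.e. 5·(s + 8) = 0.
So s = -8.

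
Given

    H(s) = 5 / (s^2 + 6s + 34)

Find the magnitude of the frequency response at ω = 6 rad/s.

|H(j6)| ≈ 0.1387

Substitute s = j6: numerator = 5, denominator = -2 + j36.
|H(j6)| = |5| / |-2 + j36| = 5 / 36.056 ≈ 0.1387.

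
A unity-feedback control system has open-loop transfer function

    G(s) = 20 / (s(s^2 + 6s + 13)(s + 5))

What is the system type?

Type 1

The denominator has 1 factor of s at the origin (free integrator), so this is a Type 1 system.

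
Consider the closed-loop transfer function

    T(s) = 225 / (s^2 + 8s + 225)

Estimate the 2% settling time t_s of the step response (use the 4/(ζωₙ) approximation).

Comparing s^2 + 8s + 225 to s^2 + 2ζωₙs + ωₙ²: ωₙ = 15 rad/s and ζ = 8/(2·15) ≈ 0.2667.
ζωₙ = 8/2 = 4, so t_s ≈ 4/(ζωₙ) = 4/4 = 1 s.

t_s ≈ 1 s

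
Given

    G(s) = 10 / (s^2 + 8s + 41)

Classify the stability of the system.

stable

The denominator s^2 + 8s + 41 factors as (s^2 + 8s + 41), giving poles at s = -4 + 5j, -4 - 5j.
Since all poles lie strictly in the left half-plane, the system is stable.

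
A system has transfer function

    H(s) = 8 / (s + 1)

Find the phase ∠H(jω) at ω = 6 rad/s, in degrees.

∠H(j6) ≈ -80.54°

At s = j6: numerator = 8, denominator = 1 + j6.
∠H = ∠num − ∠den = 0° − (80.538°) = -80.54°.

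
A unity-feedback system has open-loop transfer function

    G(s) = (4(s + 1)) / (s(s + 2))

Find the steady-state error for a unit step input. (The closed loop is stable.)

G(s) has one pole at the origin.
This is a Type 1 system; for a step input the steady-state error is zero.

e_ss = 0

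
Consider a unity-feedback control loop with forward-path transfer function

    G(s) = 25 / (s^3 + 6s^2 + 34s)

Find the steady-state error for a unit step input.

e_ss = 0

G(s) has one pole at the origin.
This is a Type 1 system; for a step input the steady-state error is zero.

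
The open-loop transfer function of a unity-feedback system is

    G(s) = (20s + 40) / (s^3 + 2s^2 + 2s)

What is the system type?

Type 1

Factor s from the denominator: s^3 + 2s^2 + 2s = s·(s^2 + 2s + 2).
There is 1 pole at the origin, so the system is Type 1.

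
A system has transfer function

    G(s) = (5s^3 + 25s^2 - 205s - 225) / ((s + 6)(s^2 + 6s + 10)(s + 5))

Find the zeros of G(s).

s = -1, -9, 5

Set the numerator to zero: 5s^3 + 25s^2 - 205s - 225 = 0, i.e. 5·(s^3 + 5s^2 - 41s - 45) = 0.
Factoring: (s + 1)(s + 9)(s - 5) = 0.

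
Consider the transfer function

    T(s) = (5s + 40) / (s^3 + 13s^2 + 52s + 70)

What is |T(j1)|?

Substitute s = j1: numerator = 40 + j5, denominator = 57 + j51.
|T(j1)| = |40 + j5| / |57 + j51| = 40.311 / 76.485 ≈ 0.5270.

|T(j1)| ≈ 0.5270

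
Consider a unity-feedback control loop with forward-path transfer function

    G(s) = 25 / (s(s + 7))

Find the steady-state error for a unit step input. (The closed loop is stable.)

G(s) has one pole at the origin.
This is a Type 1 system; for a step input the steady-state error is zero.

e_ss = 0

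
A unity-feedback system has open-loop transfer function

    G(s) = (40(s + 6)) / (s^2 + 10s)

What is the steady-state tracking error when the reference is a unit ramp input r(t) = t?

e_ss = 0.04167

G(s) has one pole at the origin.
This is a Type 1 system. Kv = lim_{s→0} s·G(s) = 240/10 = 24.
e_ss = 1/Kv = 1/(24) = 1/24 ≈ 0.04167.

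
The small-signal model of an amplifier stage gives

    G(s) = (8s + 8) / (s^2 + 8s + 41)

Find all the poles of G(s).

The poles are the roots of the denominator s^2 + 8s + 41 = 0.
Using the quadratic formula: s = (-8 ± √(-100))/2 = -4 ± 5j.

s = -4 ± 5j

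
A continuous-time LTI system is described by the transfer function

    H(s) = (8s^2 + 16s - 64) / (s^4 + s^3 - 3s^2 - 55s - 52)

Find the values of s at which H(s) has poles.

The poles are the roots of the denominator s^4 + s^3 - 3s^2 - 55s - 52 = 0.
Trying s = -1: the polynomial evaluates to 0, so (s + 1) is a factor.
Dividing out leaves s^3 - 3s - 52 = 0.
This factors further as (s - 4)(s^2 + 4s + 13) = 0.

s = -1, 4, -2 + 3j, -2 - 3j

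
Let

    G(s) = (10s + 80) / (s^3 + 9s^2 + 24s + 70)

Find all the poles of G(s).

s = -1 + 3j, -1 - 3j, -7

The poles are the roots of the denominator s^3 + 9s^2 + 24s + 70 = 0.
Trying s = -7: the polynomial evaluates to 0, so (s + 7) is a factor.
Dividing out leaves s^2 + 2s + 10 = 0.
The quadratic formula then gives s = -1 ± 3j.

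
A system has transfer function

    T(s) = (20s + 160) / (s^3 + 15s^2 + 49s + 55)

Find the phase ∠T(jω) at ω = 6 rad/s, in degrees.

∠T(j6) ≈ -134.0°

At s = j6: numerator = 160 + j120, denominator = -485 + j78.
∠T = ∠num − ∠den = 36.870° − (170.86°) = -134.0°.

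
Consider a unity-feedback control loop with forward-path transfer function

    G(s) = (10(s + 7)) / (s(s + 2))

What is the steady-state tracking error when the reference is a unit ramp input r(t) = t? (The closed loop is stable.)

e_ss = 0.02857

G(s) has one pole at the origin.
This is a Type 1 system. Kv = lim_{s→0} s·G(s) = 70/2 = 35.
e_ss = 1/Kv = 1/(35) = 1/35 ≈ 0.02857.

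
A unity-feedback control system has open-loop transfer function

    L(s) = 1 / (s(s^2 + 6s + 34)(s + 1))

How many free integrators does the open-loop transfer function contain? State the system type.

The denominator has 1 factor of s at the origin (free integrator), so this is a Type 1 system.

Type 1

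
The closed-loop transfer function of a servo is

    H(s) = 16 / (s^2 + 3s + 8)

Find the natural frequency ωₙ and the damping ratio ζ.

Compare the denominator to the standard form s^2 + 2ζωₙs + ωₙ².
ωₙ² = 8, so ωₙ = √8 ≈ 2.828 rad/s.
2ζωₙ = 3, so ζ = 3/(2·√8) ≈ 0.5303.
With ζ = 0.5303 the response is underdamped.

ωₙ ≈ 2.828 rad/s, ζ ≈ 0.5303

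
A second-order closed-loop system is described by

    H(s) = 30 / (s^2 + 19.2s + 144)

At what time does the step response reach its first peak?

t_p ≈ 0.4363 s

Comparing s^2 + 19.2s + 144 to s^2 + 2ζωₙs + ωₙ²: ωₙ = 12 rad/s and ζ = 19.2/(2·12) = 0.8.
ζωₙ = 19.2/2 = 9.6, so ω_d = ωₙ√(1−ζ²) = √(ωₙ² − (ζωₙ)²) = √(144 − 9.6²) = √51.84 = 7.200 rad/s.
t_p = π/ω_d = π/7.200 ≈ 0.4363 s.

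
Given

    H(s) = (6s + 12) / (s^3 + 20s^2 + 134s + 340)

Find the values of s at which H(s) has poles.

s = -5 ± 3j, -10

The poles are the roots of the denominator s^3 + 20s^2 + 134s + 340 = 0.
Trying s = -10: the polynomial evaluates to 0, so (s + 10) is a factor.
Dividing out leaves s^2 + 10s + 34 = 0.
The quadratic formula then gives s = -5 ± 3j.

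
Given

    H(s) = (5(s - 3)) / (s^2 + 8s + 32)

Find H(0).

H(0) = -15/32 ≈ -0.4688

Set s = 0: H(0) = (-15) / (32) = -15/32.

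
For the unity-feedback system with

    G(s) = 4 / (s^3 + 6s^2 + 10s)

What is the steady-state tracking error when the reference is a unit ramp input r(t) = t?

G(s) has one pole at the origin.
This is a Type 1 system. Kv = lim_{s→0} s·G(s) = 4/10 = 2/5.
e_ss = 1/Kv = 1/(2/5) = 5/2 ≈ 2.500.

e_ss = 2.500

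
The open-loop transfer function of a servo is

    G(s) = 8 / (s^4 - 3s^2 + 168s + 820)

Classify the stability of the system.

The denominator s^4 - 3s^2 + 168s + 820 factors as (s^2 - 8s + 41)(s^2 + 8s + 20), giving poles at s = 4 + 5j, 4 - 5j, -4 + 2j, -4 - 2j.
Since the pole(s) at s = 4 + 5j, 4 - 5j lie in the right half-plane, the system is unstable.

unstable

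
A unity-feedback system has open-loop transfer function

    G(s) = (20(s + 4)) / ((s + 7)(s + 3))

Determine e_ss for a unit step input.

e_ss = 0.2079

G(s) has no poles at the origin.
This is a Type 0 system. Kp = lim_{s→0} G(s) = 80/21.
e_ss = 1/(1 + Kp) = 1/(1 + 80/21) = 21/101 ≈ 0.2079.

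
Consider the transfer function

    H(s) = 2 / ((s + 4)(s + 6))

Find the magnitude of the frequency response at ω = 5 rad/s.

Substitute s = j5: numerator = 2, denominator = -1 + j50.
|H(j5)| = |2| / |-1 + j50| = 2 / 50.010 ≈ 0.03999.

|H(j5)| ≈ 0.03999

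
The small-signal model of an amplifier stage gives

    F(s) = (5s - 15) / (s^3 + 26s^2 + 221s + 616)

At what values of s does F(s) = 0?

Set the numerator to zero: 5s - 15 = 0, i.e. 5·(s - 3) = 0.
So s = 3.

s = 3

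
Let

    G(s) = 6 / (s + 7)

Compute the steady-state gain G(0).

G(0) = 6/7 ≈ 0.8571

At s = 0 each factor (s + a) contributes a and each (s^2 + bs + c) contributes c.
G(0) = 6·1 / ((7)) = 6/7 = 6/7.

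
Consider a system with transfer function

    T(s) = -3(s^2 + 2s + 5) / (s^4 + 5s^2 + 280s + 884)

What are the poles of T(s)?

s = 4 ± 6j, -4 ± j

The poles are the roots of the denominator s^4 + 5s^2 + 280s + 884 = 0.
No real roots exist; factor into two real quadratics: (s^2 - 8s + 52)(s^2 + 8s + 17) = 0.
Each quadratic gives a conjugate pair via the quadratic formula.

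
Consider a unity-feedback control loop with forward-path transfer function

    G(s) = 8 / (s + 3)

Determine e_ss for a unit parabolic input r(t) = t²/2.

e_ss = ∞

G(s) has no poles at the origin.
This is a Type 0 system; Ka = lim_{s→0} s^2·G(s) = 0, so the steady-state error for a parabola input is infinite.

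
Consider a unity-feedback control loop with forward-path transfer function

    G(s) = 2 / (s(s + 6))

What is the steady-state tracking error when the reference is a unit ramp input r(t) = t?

e_ss = 3

G(s) has one pole at the origin.
This is a Type 1 system. Kv = lim_{s→0} s·G(s) = 2/6 = 1/3.
e_ss = 1/Kv = 1/(1/3) = 3.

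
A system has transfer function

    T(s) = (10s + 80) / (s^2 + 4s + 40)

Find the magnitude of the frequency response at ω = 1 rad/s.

|T(j1)| ≈ 2.056

Substitute s = j1: numerator = 80 + j10, denominator = 39 + j4.
|T(j1)| = |80 + j10| / |39 + j4| = 80.623 / 39.205 ≈ 2.056.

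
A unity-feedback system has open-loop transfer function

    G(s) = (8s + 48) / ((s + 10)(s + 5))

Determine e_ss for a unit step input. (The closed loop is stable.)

e_ss = 0.5102

G(s) has no poles at the origin.
This is a Type 0 system. Kp = lim_{s→0} G(s) = 48/50 = 24/25.
e_ss = 1/(1 + Kp) = 1/(1 + 24/25) = 25/49 ≈ 0.5102.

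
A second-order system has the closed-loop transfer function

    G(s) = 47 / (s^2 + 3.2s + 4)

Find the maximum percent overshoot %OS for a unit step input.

%OS ≈ 1.52%

Comparing s^2 + 3.2s + 4 to s^2 + 2ζωₙs + ωₙ²: ωₙ = 2 rad/s and ζ = 3.2/(2·2) = 0.8.
%OS = 100·exp(−πζ/√(1−ζ²)) = 100·exp(−π·0.8/√(1−0.8²)) ≈ 1.52%.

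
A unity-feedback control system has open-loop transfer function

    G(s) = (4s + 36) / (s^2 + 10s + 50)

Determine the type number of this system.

The denominator has no factor of s at the origin — no free integrator — so this is a Type 0 system.

Type 0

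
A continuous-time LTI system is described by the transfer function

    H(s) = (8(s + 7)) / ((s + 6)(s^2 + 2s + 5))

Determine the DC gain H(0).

At s = 0 each factor (s + a) contributes a and each (s^2 + bs + c) contributes c.
H(0) = 8·(7) / ((6) · (5)) = 56/30 = 28/15.

H(0) = 28/15 ≈ 1.867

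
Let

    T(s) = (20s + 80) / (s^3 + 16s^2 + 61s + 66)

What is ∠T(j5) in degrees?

At s = j5: numerator = 80 + j100, denominator = -334 + j180.
∠T = ∠num − ∠den = 51.340° − (151.68°) = -100.3°.

∠T(j5) ≈ -100.3°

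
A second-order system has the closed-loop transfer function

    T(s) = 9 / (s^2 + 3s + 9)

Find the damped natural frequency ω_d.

ω_d ≈ 2.598 rad/s

Comparing s^2 + 3s + 9 to s^2 + 2ζωₙs + ωₙ²: ωₙ = 3 rad/s and ζ = 3/(2·3) = 0.5.
ζωₙ = 3/2 = 1.5, so ω_d = ωₙ√(1−ζ²) = √(ωₙ² − (ζωₙ)²) = √(9 − 1.5²) = √6.75 ≈ 2.598 rad/s.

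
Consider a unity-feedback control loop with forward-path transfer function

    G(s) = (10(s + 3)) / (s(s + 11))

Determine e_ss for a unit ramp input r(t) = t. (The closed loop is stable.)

G(s) has one pole at the origin.
This is a Type 1 system. Kv = lim_{s→0} s·G(s) = 30/11.
e_ss = 1/Kv = 1/(30/11) = 11/30 ≈ 0.3667.

e_ss = 0.3667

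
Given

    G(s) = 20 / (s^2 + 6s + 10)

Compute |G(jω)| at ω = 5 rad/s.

Substitute s = j5: numerator = 20, denominator = -15 + j30.
|G(j5)| = |20| / |-15 + j30| = 20 / 33.541 ≈ 0.5963.

|G(j5)| ≈ 0.5963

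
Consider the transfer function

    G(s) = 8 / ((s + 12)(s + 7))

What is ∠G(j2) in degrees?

At s = j2: numerator = 8, denominator = 80 + j38.
∠G = ∠num − ∠den = 0° − (25.408°) = -25.41°.

∠G(j2) ≈ -25.41°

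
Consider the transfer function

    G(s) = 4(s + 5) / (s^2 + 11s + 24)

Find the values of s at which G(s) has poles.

s = -3, -8

The poles are the roots of the denominator s^2 + 11s + 24 = 0.
Factoring: (s + 3)(s + 8) = 0, so s = -3 and s = -8.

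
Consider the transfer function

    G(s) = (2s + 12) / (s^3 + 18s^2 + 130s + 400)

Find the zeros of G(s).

Set the numerator to zero: 2s + 12 = 0, i.e. 2·(s + 6) = 0.
So s = -6.

s = -6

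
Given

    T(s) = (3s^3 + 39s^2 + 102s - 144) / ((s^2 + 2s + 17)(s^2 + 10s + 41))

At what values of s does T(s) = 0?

Set the numerator to zero: 3s^3 + 39s^2 + 102s - 144 = 0, i.e. 3·(s^3 + 13s^2 + 34s - 48) = 0.
Factoring: (s + 8)(s + 6)(s - 1) = 0.

s = -8, -6, 1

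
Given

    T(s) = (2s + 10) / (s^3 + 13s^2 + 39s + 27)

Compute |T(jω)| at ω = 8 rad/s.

|T(j8)| ≈ 0.02275

Substitute s = j8: numerator = 10 + j16, denominator = -805 - j200.
|T(j8)| = |10 + j16| / |-805 - j200| = 18.868 / 829.47 ≈ 0.02275.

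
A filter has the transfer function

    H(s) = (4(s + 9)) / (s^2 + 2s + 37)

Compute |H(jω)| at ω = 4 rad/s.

Substitute s = j4: numerator = 36 + j16, denominator = 21 + j8.
|H(j4)| = |36 + j16| / |21 + j8| = 39.395 / 22.472 ≈ 1.753.

|H(j4)| ≈ 1.753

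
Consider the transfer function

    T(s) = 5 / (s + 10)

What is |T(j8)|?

Substitute s = j8: numerator = 5, denominator = 10 + j8.
|T(j8)| = |5| / |10 + j8| = 5 / 12.806 ≈ 0.3904.

|T(j8)| ≈ 0.3904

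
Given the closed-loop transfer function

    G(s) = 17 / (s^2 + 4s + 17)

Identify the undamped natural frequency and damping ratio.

ωₙ ≈ 4.123 rad/s, ζ ≈ 0.4851

Compare the denominator to the standard form s^2 + 2ζωₙs + ωₙ².
ωₙ² = 17, so ωₙ = √17 ≈ 4.123 rad/s.
2ζωₙ = 4, so ζ = 4/(2·√17) ≈ 0.4851.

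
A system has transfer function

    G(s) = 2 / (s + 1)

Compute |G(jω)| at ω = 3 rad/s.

|G(j3)| ≈ 0.6325

Substitute s = j3: numerator = 2, denominator = 1 + j3.
|G(j3)| = |2| / |1 + j3| = 2 / 3.1623 ≈ 0.6325.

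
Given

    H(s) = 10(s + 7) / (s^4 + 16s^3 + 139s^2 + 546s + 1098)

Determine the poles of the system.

The poles are the roots of the denominator s^4 + 16s^3 + 139s^2 + 546s + 1098 = 0.
No real roots exist; factor into two real quadratics: (s^2 + 6s + 18)(s^2 + 10s + 61) = 0.
Each quadratic gives a conjugate pair via the quadratic formula.

s = -3 + 3j, -3 - 3j, -5 + 6j, -5 - 6j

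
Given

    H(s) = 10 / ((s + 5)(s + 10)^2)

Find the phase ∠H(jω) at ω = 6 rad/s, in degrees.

At s = j6: numerator = 10, denominator = -400 + j984.
∠H = ∠num − ∠den = 0° − (112.12°) = -112.1°.

∠H(j6) ≈ -112.1°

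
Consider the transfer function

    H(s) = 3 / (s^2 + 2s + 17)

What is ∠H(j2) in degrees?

∠H(j2) ≈ -17.10°

At s = j2: numerator = 3, denominator = 13 + j4.
∠H = ∠num − ∠den = 0° − (17.103°) = -17.10°.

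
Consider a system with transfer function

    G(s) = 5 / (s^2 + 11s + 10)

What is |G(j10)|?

|G(j10)| ≈ 0.03518

Substitute s = j10: numerator = 5, denominator = -90 + j110.
|G(j10)| = |5| / |-90 + j110| = 5 / 142.13 ≈ 0.03518.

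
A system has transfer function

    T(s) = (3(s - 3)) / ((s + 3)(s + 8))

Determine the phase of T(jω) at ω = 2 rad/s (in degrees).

At s = j2: numerator = -9 + j6, denominator = 20 + j22.
∠T = ∠num − ∠den = 146.31° − (47.726°) = 98.58°.

∠T(j2) ≈ 98.58°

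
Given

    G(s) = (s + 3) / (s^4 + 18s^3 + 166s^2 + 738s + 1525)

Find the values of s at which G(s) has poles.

The poles are the roots of the denominator s^4 + 18s^3 + 166s^2 + 738s + 1525 = 0.
No real roots exist; factor into two real quadratics: (s^2 + 8s + 25)(s^2 + 10s + 61) = 0.
Each quadratic gives a conjugate pair via the quadratic formula.

s = -4 + 3j, -4 - 3j, -5 + 6j, -5 - 6j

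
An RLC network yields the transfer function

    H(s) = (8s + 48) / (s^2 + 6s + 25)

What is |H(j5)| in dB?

|H(j5)|_dB ≈ 6.37 dB

Substitute s = j5: numerator = 48 + j40, denominator = j30.
|H(j5)| = |48 + j40| / |j30| = 62.482 / 30 ≈ 2.083.
In decibels: 20·log₁₀(2.083) ≈ 6.37 dB.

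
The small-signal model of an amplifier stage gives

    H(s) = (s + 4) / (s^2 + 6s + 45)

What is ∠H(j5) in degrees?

At s = j5: numerator = 4 + j5, denominator = 20 + j30.
∠H = ∠num − ∠den = 51.340° − (56.310°) = -4.970°.

∠H(j5) ≈ -4.970°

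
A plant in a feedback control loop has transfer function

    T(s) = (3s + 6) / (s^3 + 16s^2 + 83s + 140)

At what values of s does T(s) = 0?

s = -2

Set the numerator to zero: 3s + 6 = 0, i.e. 3·(s + 2) = 0.
So s = -2.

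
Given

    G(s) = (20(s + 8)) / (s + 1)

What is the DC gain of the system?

G(0) = 160

At s = 0 each factor (s + a) contributes a and each (s^2 + bs + c) contributes c.
G(0) = 20·(8) / ((1)) = 160/1 = 160.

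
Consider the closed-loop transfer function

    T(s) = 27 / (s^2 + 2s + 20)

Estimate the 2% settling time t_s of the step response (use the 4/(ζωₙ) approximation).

t_s ≈ 4 s

Comparing s^2 + 2s + 20 to s^2 + 2ζωₙs + ωₙ²: ωₙ = √20 ≈ 4.472 rad/s and ζ = 2/(2·√20) ≈ 0.2236.
ζωₙ = 2/2 = 1, so t_s ≈ 4/(ζωₙ) = 4/1 = 4 s.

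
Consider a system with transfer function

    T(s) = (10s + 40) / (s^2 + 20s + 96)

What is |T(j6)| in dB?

|T(j6)|_dB ≈ -5.39 dB

Substitute s = j6: numerator = 40 + j60, denominator = 60 + j120.
|T(j6)| = |40 + j60| / |60 + j120| = 72.111 / 134.16 ≈ 0.5375.
In decibels: 20·log₁₀(0.5375) ≈ -5.39 dB.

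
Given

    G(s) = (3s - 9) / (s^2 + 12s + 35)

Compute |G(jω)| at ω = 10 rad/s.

Substitute s = j10: numerator = -9 + j30, denominator = -65 + j120.
|G(j10)| = |-9 + j30| / |-65 + j120| = 31.321 / 136.47 ≈ 0.2295.

|G(j10)| ≈ 0.2295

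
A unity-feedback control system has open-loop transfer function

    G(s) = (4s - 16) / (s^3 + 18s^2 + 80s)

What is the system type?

Type 1

Factor s from the denominator: s^3 + 18s^2 + 80s = s·(s^2 + 18s + 80).
There is 1 pole at the origin, so the system is Type 1.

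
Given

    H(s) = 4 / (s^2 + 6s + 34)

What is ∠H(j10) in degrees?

At s = j10: numerator = 4, denominator = -66 + j60.
∠H = ∠num − ∠den = 0° − (137.73°) = -137.7°.

∠H(j10) ≈ -137.7°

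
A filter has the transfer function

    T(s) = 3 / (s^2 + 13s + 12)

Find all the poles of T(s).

The poles are the roots of the denominator s^2 + 13s + 12 = 0.
Factoring: (s + 1)(s + 12) = 0, so s = -1 and s = -12.

s = -1, -12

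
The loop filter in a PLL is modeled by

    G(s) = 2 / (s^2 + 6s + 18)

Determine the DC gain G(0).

G(0) = 1/9 ≈ 0.1111

Set s = 0: G(0) = (2) / (18) = 1/9.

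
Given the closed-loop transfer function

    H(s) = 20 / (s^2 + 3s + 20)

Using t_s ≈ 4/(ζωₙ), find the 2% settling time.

Comparing s^2 + 3s + 20 to s^2 + 2ζωₙs + ωₙ²: ωₙ = √20 ≈ 4.472 rad/s and ζ = 3/(2·√20) ≈ 0.3354.
ζωₙ = 3/2 = 1.5, so t_s ≈ 4/(ζωₙ) = 4/1.5 ≈ 2.667 s.

t_s ≈ 2.667 s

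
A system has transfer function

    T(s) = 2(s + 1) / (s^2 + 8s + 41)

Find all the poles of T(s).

The poles are the roots of the denominator s^2 + 8s + 41 = 0.
Using the quadratic formula: s = (-8 ± √(-100))/2 = -4 ± 5j.

s = -4 ± 5j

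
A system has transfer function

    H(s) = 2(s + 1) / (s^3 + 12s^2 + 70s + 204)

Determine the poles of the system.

s = -3 ± 5j, -6

The poles are the roots of the denominator s^3 + 12s^2 + 70s + 204 = 0.
Trying s = -6: the polynomial evaluates to 0, so (s + 6) is a factor.
Dividing out leaves s^2 + 6s + 34 = 0.
The quadratic formula then gives s = -3 ± 5j.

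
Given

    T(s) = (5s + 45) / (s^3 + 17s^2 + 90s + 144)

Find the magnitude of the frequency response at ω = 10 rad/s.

|T(j10)| ≈ 0.04314

Substitute s = j10: numerator = 45 + j50, denominator = -1556 - j100.
|T(j10)| = |45 + j50| / |-1556 - j100| = 67.268 / 1559.2 ≈ 0.04314.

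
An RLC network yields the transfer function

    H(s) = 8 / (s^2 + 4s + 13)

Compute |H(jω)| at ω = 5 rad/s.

|H(j5)| ≈ 0.3430

Substitute s = j5: numerator = 8, denominator = -12 + j20.
|H(j5)| = |8| / |-12 + j20| = 8 / 23.324 ≈ 0.3430.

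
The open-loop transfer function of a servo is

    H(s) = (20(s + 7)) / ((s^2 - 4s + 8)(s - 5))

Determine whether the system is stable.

unstable

The poles can be read from the denominator factors: s = 2 ± 2j, 5.
Since the pole(s) at s = 2 + 2j, 2 - 2j, 5 lie in the right half-plane, the system is unstable.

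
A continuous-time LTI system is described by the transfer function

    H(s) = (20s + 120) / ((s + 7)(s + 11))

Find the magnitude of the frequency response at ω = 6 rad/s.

|H(j6)| ≈ 1.469

Substitute s = j6: numerator = 120 + j120, denominator = 41 + j108.
|H(j6)| = |120 + j120| / |41 + j108| = 169.71 / 115.52 ≈ 1.469.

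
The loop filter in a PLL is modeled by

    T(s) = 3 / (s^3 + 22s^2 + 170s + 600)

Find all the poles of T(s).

s = -5 + 5j, -5 - 5j, -12

The poles are the roots of the denominator s^3 + 22s^2 + 170s + 600 = 0.
Trying s = -12: the polynomial evaluates to 0, so (s + 12) is a factor.
Dividing out leaves s^2 + 10s + 50 = 0.
The quadratic formula then gives s = -5 ± 5j.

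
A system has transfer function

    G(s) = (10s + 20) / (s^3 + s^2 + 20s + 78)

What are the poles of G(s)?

The poles are the roots of the denominator s^3 + s^2 + 20s + 78 = 0.
Trying s = -3: the polynomial evaluates to 0, so (s + 3) is a factor.
Dividing out leaves s^2 - 2s + 26 = 0.
The quadratic formula then gives s = 1 ± 5j.

s = 1 + 5j, 1 - 5j, -3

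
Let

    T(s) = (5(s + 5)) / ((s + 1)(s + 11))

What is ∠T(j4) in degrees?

∠T(j4) ≈ -57.29°

At s = j4: numerator = 25 + j20, denominator = -5 + j48.
∠T = ∠num − ∠den = 38.660° − (95.947°) = -57.29°.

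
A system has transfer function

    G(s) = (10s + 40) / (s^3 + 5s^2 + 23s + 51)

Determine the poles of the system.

s = -1 ± 4j, -3

The poles are the roots of the denominator s^3 + 5s^2 + 23s + 51 = 0.
Trying s = -3: the polynomial evaluates to 0, so (s + 3) is a factor.
Dividing out leaves s^2 + 2s + 17 = 0.
The quadratic formula then gives s = -1 ± 4j.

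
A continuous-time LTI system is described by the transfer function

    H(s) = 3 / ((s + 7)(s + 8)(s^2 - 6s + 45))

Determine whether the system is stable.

The poles can be read from the denominator factors: s = -7, -8, 3 + 6j, 3 - 6j.
Since the pole(s) at s = 3 + 6j, 3 - 6j lie in the right half-plane, the system is unstable.

unstable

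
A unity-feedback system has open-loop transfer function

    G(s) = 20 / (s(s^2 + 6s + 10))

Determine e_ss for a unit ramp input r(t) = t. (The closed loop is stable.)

G(s) has one pole at the origin.
This is a Type 1 system. Kv = lim_{s→0} s·G(s) = 20/10 = 2.
e_ss = 1/Kv = 1/(2) = 1/2 ≈ 0.5000.

e_ss = 0.5000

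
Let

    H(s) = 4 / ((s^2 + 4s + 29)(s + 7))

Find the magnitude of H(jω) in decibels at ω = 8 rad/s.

|H(j8)|_dB ≈ -42.0 dB

Substitute s = j8: numerator = 4, denominator = -501 - j56.
|H(j8)| = |4| / |-501 - j56| = 4 / 504.12 ≈ 0.007935.
In decibels: 20·log₁₀(0.007935) ≈ -42.0 dB.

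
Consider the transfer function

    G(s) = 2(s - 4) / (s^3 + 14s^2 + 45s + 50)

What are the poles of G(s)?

The poles are the roots of the denominator s^3 + 14s^2 + 45s + 50 = 0.
Trying s = -10: the polynomial evaluates to 0, so (s + 10) is a factor.
Dividing out leaves s^2 + 4s + 5 = 0.
The quadratic formula then gives s = -2 ± 1j.

s = -10, -2 ± j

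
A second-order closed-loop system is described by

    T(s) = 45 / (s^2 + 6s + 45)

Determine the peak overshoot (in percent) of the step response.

%OS ≈ 20.8%

Comparing s^2 + 6s + 45 to s^2 + 2ζωₙs + ωₙ²: ωₙ = √45 ≈ 6.708 rad/s and ζ = 6/(2·√45) ≈ 0.4472.
%OS = 100·exp(−πζ/√(1−ζ²)) = 100·exp(−π·0.4472/√(1−0.4472²)) ≈ 20.8%.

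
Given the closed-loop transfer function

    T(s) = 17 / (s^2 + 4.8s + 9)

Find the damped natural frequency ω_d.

ω_d = 1.800 rad/s

Comparing s^2 + 4.8s + 9 to s^2 + 2ζωₙs + ωₙ²: ωₙ = 3 rad/s and ζ = 4.8/(2·3) = 0.8.
ζωₙ = 4.8/2 = 2.4, so ω_d = ωₙ√(1−ζ²) = √(ωₙ² − (ζωₙ)²) = √(9 − 2.4²) = √3.24 = 1.800 rad/s.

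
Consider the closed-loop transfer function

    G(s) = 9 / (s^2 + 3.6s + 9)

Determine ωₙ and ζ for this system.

Compare the denominator to the standard form s^2 + 2ζωₙs + ωₙ².
ωₙ² = 9, so ωₙ = 3 rad/s.
2ζωₙ = 3.6, so ζ = 3.6/(2·3) = 0.6.
With ζ = 0.6 the response is underdamped.

ωₙ = 3 rad/s, ζ = 0.6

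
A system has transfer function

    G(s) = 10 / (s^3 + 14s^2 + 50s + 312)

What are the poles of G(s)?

The poles are the roots of the denominator s^3 + 14s^2 + 50s + 312 = 0.
Trying s = -12: the polynomial evaluates to 0, so (s + 12) is a factor.
Dividing out leaves s^2 + 2s + 26 = 0.
The quadratic formula then gives s = -1 ± 5j.

s = -1 ± 5j, -12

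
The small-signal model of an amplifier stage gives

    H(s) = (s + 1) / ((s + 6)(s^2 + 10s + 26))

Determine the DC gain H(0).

H(0) = 1/156 ≈ 0.006410

Set s = 0: H(0) = (1) / (156) = 1/156.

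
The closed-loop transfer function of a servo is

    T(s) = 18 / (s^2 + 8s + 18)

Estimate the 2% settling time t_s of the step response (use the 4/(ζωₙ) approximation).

Comparing s^2 + 8s + 18 to s^2 + 2ζωₙs + ωₙ²: ωₙ = √18 ≈ 4.243 rad/s and ζ = 8/(2·√18) ≈ 0.9428.
ζωₙ = 8/2 = 4, so t_s ≈ 4/(ζωₙ) = 4/4 = 1 s.

t_s ≈ 1 s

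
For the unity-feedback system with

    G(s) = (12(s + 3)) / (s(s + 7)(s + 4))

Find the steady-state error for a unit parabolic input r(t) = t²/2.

G(s) has one pole at the origin.
This is a Type 1 system; Ka = lim_{s→0} s^2·G(s) = 0, so the steady-state error for a parabola input is infinite.

e_ss = ∞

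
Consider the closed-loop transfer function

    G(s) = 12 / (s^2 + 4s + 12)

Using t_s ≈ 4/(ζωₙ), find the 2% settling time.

t_s ≈ 2 s

Comparing s^2 + 4s + 12 to s^2 + 2ζωₙs + ωₙ²: ωₙ = √12 ≈ 3.464 rad/s and ζ = 4/(2·√12) ≈ 0.5774.
ζωₙ = 4/2 = 2, so t_s ≈ 4/(ζωₙ) = 4/2 = 2 s.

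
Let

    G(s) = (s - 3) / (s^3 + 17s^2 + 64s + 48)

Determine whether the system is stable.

The denominator s^3 + 17s^2 + 64s + 48 factors as (s + 4)(s + 12)(s + 1), giving poles at s = -4, -12, -1.
Since all poles lie strictly in the left half-plane, the system is stable.

stable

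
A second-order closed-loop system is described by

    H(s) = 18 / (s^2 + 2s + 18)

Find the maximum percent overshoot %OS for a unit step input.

%OS ≈ 46.7%

Comparing s^2 + 2s + 18 to s^2 + 2ζωₙs + ωₙ²: ωₙ = √18 ≈ 4.243 rad/s and ζ = 2/(2·√18) ≈ 0.2357.
%OS = 100·exp(−πζ/√(1−ζ²)) = 100·exp(−π·0.2357/√(1−0.2357²)) ≈ 46.7%.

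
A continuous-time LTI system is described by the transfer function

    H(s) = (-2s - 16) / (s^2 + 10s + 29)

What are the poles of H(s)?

The poles are the roots of the denominator s^2 + 10s + 29 = 0.
Using the quadratic formula: s = (-10 ± √(-16))/2 = -5 ± 2j.

s = -5 + 2j, -5 - 2j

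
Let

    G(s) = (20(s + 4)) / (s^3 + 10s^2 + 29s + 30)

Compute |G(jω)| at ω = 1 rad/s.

Substitute s = j1: numerator = 80 + j20, denominator = 20 + j28.
|G(j1)| = |80 + j20| / |20 + j28| = 82.462 / 34.409 ≈ 2.397.

|G(j1)| ≈ 2.397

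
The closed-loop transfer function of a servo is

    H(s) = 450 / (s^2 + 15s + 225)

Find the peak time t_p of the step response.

Comparing s^2 + 15s + 225 to s^2 + 2ζωₙs + ωₙ²: ωₙ = 15 rad/s and ζ = 15/(2·15) = 0.5.
ζωₙ = 15/2 = 7.5, so ω_d = ωₙ√(1−ζ²) = √(ωₙ² − (ζωₙ)²) = √(225 − 7.5²) = √168.75 ≈ 12.99 rad/s.
t_p = π/ω_d = π/12.99 ≈ 0.2418 s.

t_p ≈ 0.2418 s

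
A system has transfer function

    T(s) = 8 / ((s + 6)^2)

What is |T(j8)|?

Substitute s = j8: numerator = 8, denominator = -28 + j96.
|T(j8)| = |8| / |-28 + j96| = 8 / 100 = 0.08000.

|T(j8)| = 0.08000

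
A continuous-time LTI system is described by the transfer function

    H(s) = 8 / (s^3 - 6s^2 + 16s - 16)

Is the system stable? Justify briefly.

The denominator s^3 - 6s^2 + 16s - 16 factors as (s - 2)(s^2 - 4s + 8), giving poles at s = 2, 2 ± 2j.
Since the pole(s) at s = 2, 2 + 2j, 2 - 2j lie in the right half-plane, the system is unstable.

unstable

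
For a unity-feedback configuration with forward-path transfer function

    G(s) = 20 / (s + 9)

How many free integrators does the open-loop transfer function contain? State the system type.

Type 0

The denominator has no factor of s at the origin — no free integrator — so this is a Type 0 system.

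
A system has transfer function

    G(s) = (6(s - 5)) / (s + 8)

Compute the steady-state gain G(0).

G(0) = -15/4 ≈ -3.750

At s = 0 each factor (s + a) contributes a and each (s^2 + bs + c) contributes c.
G(0) = 6·(-5) / ((8)) = -30/8 = -15/4.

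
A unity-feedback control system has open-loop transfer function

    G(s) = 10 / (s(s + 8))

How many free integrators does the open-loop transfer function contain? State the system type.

The denominator has 1 factor of s at the origin (free integrator), so this is a Type 1 system.

Type 1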